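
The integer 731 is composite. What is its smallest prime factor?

17

731 is odd.
Digit sum 11, not divisible by 3.
Ends in 1: not divisible by 5.
7: 731 = 7·104 + 3
11: 731 = 11·66 + 5
13: 731 = 13·56 + 3
17: 731 = 17·43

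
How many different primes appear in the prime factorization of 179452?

179452 = 2^2 · 44863
44863 = 7 · 6409
6409 = 13 · 493
493 = 17 · 29
179452 = 2^2 · 7 · 13 · 17 · 29, which has 5 distinct prime factors.

5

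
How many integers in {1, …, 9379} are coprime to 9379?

Factor: 9379 = 83 · 113.
φ(9379) = (83−1) · (113−1) = 82 · 112 = 9184.

9184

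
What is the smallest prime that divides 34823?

97

34823 is odd.
Digit sum 20, not divisible by 3.
Ends in 3: not divisible by 5.
7: 34823 = 7·4974 + 5
11: 34823 = 11·3165 + 8
13: 34823 = 13·2678 + 9
17: 34823 = 17·2048 + 7
19: 34823 = 19·1832 + 15
23: 34823 = 23·1514 + 1
29: 34823 = 29·1200 + 23
31: 34823 = 31·1123 + 10
37: 34823 = 37·941 + 6
41: 34823 = 41·849 + 14
43: 34823 = 43·809 + 36
47: 34823 = 47·740 + 43
53: 34823 = 53·657 + 2
59: 34823 = 59·590 + 13
61: 34823 = 61·570 + 53
67: 34823 = 67·519 + 50
71: 34823 = 71·490 + 33
73: 34823 = 73·477 + 2
79: 34823 = 79·440 + 63
83: 34823 = 83·419 + 46
89: 34823 = 89·391 + 24
97: 34823 = 97·359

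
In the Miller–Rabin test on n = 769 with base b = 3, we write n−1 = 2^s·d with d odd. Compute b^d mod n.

27

769 − 1 = 768 = 2^8 · 3, so d = 3.
3^1 ≡ 3 (mod 769)
3^2 ≡ 3^2 = 9 ≡ 9 (mod 769)
3 = 2 + 1 in binary powers of 2.
So 3^3 ≡ 9 · 3 ≡ 27 (mod 769).
Squaring chain: 27 → 729 → 62 → 768 → 1 → 1 → 1 → 1; reaches −1, so base 3 does not prove 769 composite.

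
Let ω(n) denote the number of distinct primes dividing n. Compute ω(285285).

285285 = 3 · 95095
95095 = 5 · 19019
19019 = 7 · 2717
2717 = 11 · 247
247 = 13 · 19
285285 = 3 · 5 · 7 · 11 · 13 · 19, which has 6 distinct prime factors.

6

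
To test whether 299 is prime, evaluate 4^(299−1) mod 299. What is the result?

4^1 ≡ 4 (mod 299)
4^2 ≡ 4^2 = 16 ≡ 16 (mod 299)
4^4 ≡ 16^2 = 256 ≡ 256 (mod 299)
4^8 ≡ 256^2 = 65536 ≡ 55 (mod 299)
4^16 ≡ 55^2 = 3025 ≡ 35 (mod 299)
4^32 ≡ 35^2 = 1225 ≡ 29 (mod 299)
4^64 ≡ 29^2 = 841 ≡ 243 (mod 299)
4^128 ≡ 243^2 = 59049 ≡ 146 (mod 299)
4^256 ≡ 146^2 = 21316 ≡ 87 (mod 299)
298 = 256 + 32 + 8 + 2 in binary powers of 2.
So 4^298 ≡ 87 · 29 · 55 · 16 ≡ 165 (mod 299).
Since 165 ≠ 1, base 4 is a Fermat witness: 299 is composite.

165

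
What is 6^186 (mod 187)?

6^1 ≡ 6 (mod 187)
6^2 ≡ 6^2 = 36 ≡ 36 (mod 187)
6^4 ≡ 36^2 = 1296 ≡ 174 (mod 187)
6^8 ≡ 174^2 = 30276 ≡ 169 (mod 187)
6^16 ≡ 169^2 = 28561 ≡ 137 (mod 187)
6^32 ≡ 137^2 = 18769 ≡ 69 (mod 187)
6^64 ≡ 69^2 = 4761 ≡ 86 (mod 187)
6^128 ≡ 86^2 = 7396 ≡ 103 (mod 187)
186 = 128 + 32 + 16 + 8 + 2 in binary powers of 2.
So 6^186 ≡ 103 · 69 · 137 · 169 · 36 ≡ 49 (mod 187).
Since 49 ≠ 1, base 6 is a Fermat witness: 187 is composite.

49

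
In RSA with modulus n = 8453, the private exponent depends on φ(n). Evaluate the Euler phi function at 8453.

8268

Factor: 8453 = 79 · 107.
φ(8453) = (79−1) · (107−1) = 78 · 106 = 8268.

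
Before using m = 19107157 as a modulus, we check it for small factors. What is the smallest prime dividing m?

19107157 is odd.
Digit sum 31, not divisible by 3.
Ends in 7: not divisible by 5.
7: 19107157 = 7·2729593 + 6
11: 19107157 = 11·1737014 + 3
13: 19107157 = 13·1469781 + 4
17: 19107157 = 17·1123950 + 7
19: 19107157 = 19·1005639 + 16
23: 19107157 = 23·830745 + 22
29: 19107157 = 29·658867 + 14
31: 19107157 = 31·616359 + 28
37: 19107157 = 37·516409 + 24
41: 19107157 = 41·466028 + 9
43: 19107157 = 43·444352 + 21
47: 19107157 = 47·406535 + 12
53: 19107157 = 53·360512 + 21
59: 19107157 = 59·323850 + 7
61: 19107157 = 61·313232 + 5
67: 19107157 = 67·285181 + 30
71: 19107157 = 71·269114 + 63
73: 19107157 = 73·261741 + 64
79: 19107157 = 79·241862 + 59
83: 19107157 = 83·230206 + 59
89: 19107157 = 89·214687 + 14
97: 19107157 = 97·196981

97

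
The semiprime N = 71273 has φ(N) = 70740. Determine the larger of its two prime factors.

271

φ(n) = (p−1)(q−1) = n − (p+q) + 1, so p + q = 71273 − 70740 + 1 = 534.
p and q are the roots of t² − 534t + 71273 = 0.
Discriminant: 534² − 4·71273 = 285156 − 285092 = 64; √64 = 8.
q = (534 − 8)/2 = 263, p = (534 + 8)/2 = 271.
Check: 263 · 271 = 71273.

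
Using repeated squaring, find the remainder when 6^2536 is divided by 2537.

6^1 ≡ 6 (mod 2537)
6^2 ≡ 6^2 = 36 ≡ 36 (mod 2537)
6^4 ≡ 36^2 = 1296 ≡ 1296 (mod 2537)
6^8 ≡ 1296^2 = 1679616 ≡ 122 (mod 2537)
6^16 ≡ 122^2 = 14884 ≡ 2199 (mod 2537)
6^32 ≡ 2199^2 = 4835601 ≡ 79 (mod 2537)
6^64 ≡ 79^2 = 6241 ≡ 1167 (mod 2537)
6^128 ≡ 1167^2 = 1361889 ≡ 2057 (mod 2537)
6^256 ≡ 2057^2 = 4231249 ≡ 2070 (mod 2537)
6^512 ≡ 2070^2 = 4284900 ≡ 2444 (mod 2537)
6^1024 ≡ 2444^2 = 5973136 ≡ 1038 (mod 2537)
6^2048 ≡ 1038^2 = 1077444 ≡ 1756 (mod 2537)
2536 = 2048 + 256 + 128 + 64 + 32 + 8 in binary powers of 2.
So 6^2536 ≡ 1756 · 2070 · 2057 · 1167 · 79 · 122 ≡ 2113 (mod 2537).
Since 2113 ≠ 1, base 6 is a Fermat witness: 2537 is composite.

2113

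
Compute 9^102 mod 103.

1

9^1 ≡ 9 (mod 103)
9^2 ≡ 9^2 = 81 ≡ 81 (mod 103)
9^4 ≡ 81^2 = 6561 ≡ 72 (mod 103)
9^8 ≡ 72^2 = 5184 ≡ 34 (mod 103)
9^16 ≡ 34^2 = 1156 ≡ 23 (mod 103)
9^32 ≡ 23^2 = 529 ≡ 14 (mod 103)
9^64 ≡ 14^2 = 196 ≡ 93 (mod 103)
102 = 64 + 32 + 4 + 2 in binary powers of 2.
So 9^102 ≡ 93 · 14 · 72 · 81 ≡ 1 (mod 103).
Since the result is 1, base 9 gives no evidence that 103 is composite.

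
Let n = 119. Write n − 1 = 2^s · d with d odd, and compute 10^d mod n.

54

119 − 1 = 118 = 2^1 · 59, so d = 59.
10^1 ≡ 10 (mod 119)
10^2 ≡ 10^2 = 100 ≡ 100 (mod 119)
10^4 ≡ 100^2 = 10000 ≡ 4 (mod 119)
10^8 ≡ 4^2 = 16 ≡ 16 (mod 119)
10^16 ≡ 16^2 = 256 ≡ 18 (mod 119)
10^32 ≡ 18^2 = 324 ≡ 86 (mod 119)
59 = 32 + 16 + 8 + 2 + 1 in binary powers of 2.
So 10^59 ≡ 86 · 18 · 16 · 100 · 10 ≡ 54 (mod 119).
Squaring chain: 54; never reaches −1, so base 10 is a Miller–Rabin witness that 119 is composite.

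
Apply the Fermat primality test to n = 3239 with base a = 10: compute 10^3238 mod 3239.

3091

10^1 ≡ 10 (mod 3239)
10^2 ≡ 10^2 = 100 ≡ 100 (mod 3239)
10^4 ≡ 100^2 = 10000 ≡ 283 (mod 3239)
10^8 ≡ 283^2 = 80089 ≡ 2353 (mod 3239)
10^16 ≡ 2353^2 = 5536609 ≡ 1158 (mod 3239)
10^32 ≡ 1158^2 = 1340964 ≡ 18 (mod 3239)
10^64 ≡ 18^2 = 324 ≡ 324 (mod 3239)
10^128 ≡ 324^2 = 104976 ≡ 1328 (mod 3239)
10^256 ≡ 1328^2 = 1763584 ≡ 1568 (mod 3239)
10^512 ≡ 1568^2 = 2458624 ≡ 223 (mod 3239)
10^1024 ≡ 223^2 = 49729 ≡ 1144 (mod 3239)
10^2048 ≡ 1144^2 = 1308736 ≡ 180 (mod 3239)
3238 = 2048 + 1024 + 128 + 32 + 4 + 2 in binary powers of 2.
So 10^3238 ≡ 180 · 1144 · 1328 · 18 · 283 · 100 ≡ 3091 (mod 3239).
Since 3091 ≠ 1, base 10 is a Fermat witness: 3239 is composite.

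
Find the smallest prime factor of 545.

545 is odd.
Digit sum 14, not divisible by 3.
Ends in 5: divisible by 5.

5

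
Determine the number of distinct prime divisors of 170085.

170085 = 3 · 56695
56695 = 5 · 11339
11339 = 17 · 667
667 = 23 · 29
170085 = 3 · 5 · 17 · 23 · 29, which has 5 distinct prime factors.

5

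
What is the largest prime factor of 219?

219 = 3 · 73
73 is prime.
So 219 = 3 · 73; the largest prime factor is 73.

73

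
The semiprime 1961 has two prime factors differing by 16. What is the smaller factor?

37

Since p = q + 16, we have 1961 = q(q + 16), so q² + 16q − 1961 = 0.
Discriminant: 16² + 4·1961 = 256 + 7844 = 8100; √8100 = 90.
q = (−16 + 90)/2 = 37, and p = q + 16 = 53.
Check: 37 · 53 = 1961.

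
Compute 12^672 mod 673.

12^1 ≡ 12 (mod 673)
12^2 ≡ 12^2 = 144 ≡ 144 (mod 673)
12^4 ≡ 144^2 = 20736 ≡ 546 (mod 673)
12^8 ≡ 546^2 = 298116 ≡ 650 (mod 673)
12^16 ≡ 650^2 = 422500 ≡ 529 (mod 673)
12^32 ≡ 529^2 = 279841 ≡ 546 (mod 673)
12^64 ≡ 546^2 = 298116 ≡ 650 (mod 673)
12^128 ≡ 650^2 = 422500 ≡ 529 (mod 673)
12^256 ≡ 529^2 = 279841 ≡ 546 (mod 673)
12^512 ≡ 546^2 = 298116 ≡ 650 (mod 673)
672 = 512 + 128 + 32 in binary powers of 2.
So 12^672 ≡ 650 · 529 · 546 ≡ 1 (mod 673).
Since the result is 1, base 12 gives no evidence that 673 is composite.

1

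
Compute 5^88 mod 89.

5^1 ≡ 5 (mod 89)
5^2 ≡ 5^2 = 25 ≡ 25 (mod 89)
5^4 ≡ 25^2 = 625 ≡ 2 (mod 89)
5^8 ≡ 2^2 = 4 ≡ 4 (mod 89)
5^16 ≡ 4^2 = 16 ≡ 16 (mod 89)
5^32 ≡ 16^2 = 256 ≡ 78 (mod 89)
5^64 ≡ 78^2 = 6084 ≡ 32 (mod 89)
88 = 64 + 16 + 8 in binary powers of 2.
So 5^88 ≡ 32 · 16 · 4 ≡ 1 (mod 89).
Since the result is 1, base 5 gives no evidence that 89 is composite.

1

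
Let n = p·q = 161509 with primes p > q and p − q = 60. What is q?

Since p = q + 60, we have 161509 = q(q + 60), so q² + 60q − 161509 = 0.
Discriminant: 60² + 4·161509 = 3600 + 646036 = 649636; √649636 = 806.
q = (−60 + 806)/2 = 373, and p = q + 60 = 433.
Check: 373 · 433 = 161509.

373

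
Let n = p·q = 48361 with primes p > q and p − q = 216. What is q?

137

Since p = q + 216, we have 48361 = q(q + 216), so q² + 216q − 48361 = 0.
Discriminant: 216² + 4·48361 = 46656 + 193444 = 240100; √240100 = 490.
q = (−216 + 490)/2 = 137, and p = q + 216 = 353.
Check: 137 · 353 = 48361.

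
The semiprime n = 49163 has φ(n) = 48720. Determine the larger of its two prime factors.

233

φ(n) = (p−1)(q−1) = n − (p+q) + 1, so p + q = 49163 − 48720 + 1 = 444.
p and q are the roots of t² − 444t + 49163 = 0.
Discriminant: 444² − 4·49163 = 197136 − 196652 = 484; √484 = 22.
q = (444 − 22)/2 = 211, p = (444 + 22)/2 = 233.
Check: 211 · 233 = 49163.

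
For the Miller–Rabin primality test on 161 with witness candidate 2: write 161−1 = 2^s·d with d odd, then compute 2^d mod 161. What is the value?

161 − 1 = 160 = 2^5 · 5, so d = 5.
2^1 ≡ 2 (mod 161)
2^2 ≡ 2^2 = 4 ≡ 4 (mod 161)
2^4 ≡ 4^2 = 16 ≡ 16 (mod 161)
5 = 4 + 1 in binary powers of 2.
So 2^5 ≡ 16 · 2 ≡ 32 (mod 161).
Squaring chain: 32 → 58 → 144 → 128 → 123; never reaches −1, so base 2 is a Miller–Rabin witness that 161 is composite.

32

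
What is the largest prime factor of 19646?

47

19646 = 2 · 9823
9823 = 11 · 893
893 = 19 · 47
47 is prime.
So 19646 = 2 · 11 · 19 · 47; the largest prime factor is 47.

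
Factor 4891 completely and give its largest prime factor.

73

4891 = 67 · 73
73 is prime.
So 4891 = 67 · 73; the largest prime factor is 73.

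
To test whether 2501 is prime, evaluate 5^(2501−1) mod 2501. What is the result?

1477

5^1 ≡ 5 (mod 2501)
5^2 ≡ 5^2 = 25 ≡ 25 (mod 2501)
5^4 ≡ 25^2 = 625 ≡ 625 (mod 2501)
5^8 ≡ 625^2 = 390625 ≡ 469 (mod 2501)
5^16 ≡ 469^2 = 219961 ≡ 2374 (mod 2501)
5^32 ≡ 2374^2 = 5635876 ≡ 1123 (mod 2501)
5^64 ≡ 1123^2 = 1261129 ≡ 625 (mod 2501)
5^128 ≡ 625^2 = 390625 ≡ 469 (mod 2501)
5^256 ≡ 469^2 = 219961 ≡ 2374 (mod 2501)
5^512 ≡ 2374^2 = 5635876 ≡ 1123 (mod 2501)
5^1024 ≡ 1123^2 = 1261129 ≡ 625 (mod 2501)
5^2048 ≡ 625^2 = 390625 ≡ 469 (mod 2501)
2500 = 2048 + 256 + 128 + 64 + 4 in binary powers of 2.
So 5^2500 ≡ 469 · 2374 · 469 · 625 · 625 ≡ 1477 (mod 2501).
Since 1477 ≠ 1, base 5 is a Fermat witness: 2501 is composite.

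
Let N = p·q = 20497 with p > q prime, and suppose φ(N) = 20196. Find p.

199

φ(n) = (p−1)(q−1) = n − (p+q) + 1, so p + q = 20497 − 20196 + 1 = 302.
p and q are the roots of t² − 302t + 20497 = 0.
Discriminant: 302² − 4·20497 = 91204 − 81988 = 9216; √9216 = 96.
q = (302 − 96)/2 = 103, p = (302 + 96)/2 = 199.
Check: 103 · 199 = 20497.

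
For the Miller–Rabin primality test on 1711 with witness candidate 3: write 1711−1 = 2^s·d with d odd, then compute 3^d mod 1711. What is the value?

1711 − 1 = 1710 = 2^1 · 855, so d = 855.
3^1 ≡ 3 (mod 1711)
3^2 ≡ 3^2 = 9 ≡ 9 (mod 1711)
3^4 ≡ 9^2 = 81 ≡ 81 (mod 1711)
3^8 ≡ 81^2 = 6561 ≡ 1428 (mod 1711)
3^16 ≡ 1428^2 = 2039184 ≡ 1383 (mod 1711)
3^32 ≡ 1383^2 = 1912689 ≡ 1502 (mod 1711)
3^64 ≡ 1502^2 = 2256004 ≡ 906 (mod 1711)
3^128 ≡ 906^2 = 820836 ≡ 1267 (mod 1711)
3^256 ≡ 1267^2 = 1605289 ≡ 371 (mod 1711)
3^512 ≡ 371^2 = 137641 ≡ 761 (mod 1711)
855 = 512 + 256 + 64 + 16 + 4 + 2 + 1 in binary powers of 2.
So 3^855 ≡ 761 · 371 · 906 · 1383 · 81 · 9 · 3 ≡ 606 (mod 1711).
Squaring chain: 606; never reaches −1, so base 3 is a Miller–Rabin witness that 1711 is composite.

606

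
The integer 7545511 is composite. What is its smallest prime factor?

7545511 is odd.
Digit sum 28, not divisible by 3.
Ends in 1: not divisible by 5.
7: 7545511 = 7·1077930 + 1
11: 7545511 = 11·685955 + 6
13: 7545511 = 13·580423 + 12
17: 7545511 = 17·443853 + 10
19: 7545511 = 19·397132 + 3
23: 7545511 = 23·328065 + 16
29: 7545511 = 29·260190 + 1
31: 7545511 = 31·243403 + 18
37: 7545511 = 37·203932 + 27
41: 7545511 = 41·184036 + 35
43: 7545511 = 43·175477

43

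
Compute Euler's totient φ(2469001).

Factor: 2469001 = 83 · 151 · 197.
φ(2469001) = (83−1) · (151−1) · (197−1) = 82 · 150 · 196 = 2410800.

2410800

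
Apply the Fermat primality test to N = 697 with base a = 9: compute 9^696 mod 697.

1

9^1 ≡ 9 (mod 697)
9^2 ≡ 9^2 = 81 ≡ 81 (mod 697)
9^4 ≡ 81^2 = 6561 ≡ 288 (mod 697)
9^8 ≡ 288^2 = 82944 ≡ 1 (mod 697)
9^16 ≡ 1^2 = 1 ≡ 1 (mod 697)
9^32 ≡ 1^2 = 1 ≡ 1 (mod 697)
9^64 ≡ 1^2 = 1 ≡ 1 (mod 697)
9^128 ≡ 1^2 = 1 ≡ 1 (mod 697)
9^256 ≡ 1^2 = 1 ≡ 1 (mod 697)
9^512 ≡ 1^2 = 1 ≡ 1 (mod 697)
696 = 512 + 128 + 32 + 16 + 8 in binary powers of 2.
So 9^696 ≡ 1 · 1 · 1 · 1 · 1 ≡ 1 (mod 697).
Since the result is 1, base 9 gives no evidence that 697 is composite.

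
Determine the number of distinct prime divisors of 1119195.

1119195 = 3^2 · 124355
124355 = 5 · 24871
24871 = 7 · 3553
3553 = 11 · 323
323 = 17 · 19
1119195 = 3^2 · 5 · 7 · 11 · 17 · 19, which has 6 distinct prime factors.

6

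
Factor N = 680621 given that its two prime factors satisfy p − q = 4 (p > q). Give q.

Since p = q + 4, we have 680621 = q(q + 4), so q² + 4q − 680621 = 0.
Discriminant: 4² + 4·680621 = 16 + 2722484 = 2722500; √2722500 = 1650.
q = (−4 + 1650)/2 = 823, and p = q + 4 = 827.
Check: 823 · 827 = 680621.

823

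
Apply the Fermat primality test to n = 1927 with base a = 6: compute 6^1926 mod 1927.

777

6^1 ≡ 6 (mod 1927)
6^2 ≡ 6^2 = 36 ≡ 36 (mod 1927)
6^4 ≡ 36^2 = 1296 ≡ 1296 (mod 1927)
6^8 ≡ 1296^2 = 1679616 ≡ 1199 (mod 1927)
6^16 ≡ 1199^2 = 1437601 ≡ 59 (mod 1927)
6^32 ≡ 59^2 = 3481 ≡ 1554 (mod 1927)
6^64 ≡ 1554^2 = 2414916 ≡ 385 (mod 1927)
6^128 ≡ 385^2 = 148225 ≡ 1773 (mod 1927)
6^256 ≡ 1773^2 = 3143529 ≡ 592 (mod 1927)
6^512 ≡ 592^2 = 350464 ≡ 1677 (mod 1927)
6^1024 ≡ 1677^2 = 2812329 ≡ 836 (mod 1927)
1926 = 1024 + 512 + 256 + 128 + 4 + 2 in binary powers of 2.
So 6^1926 ≡ 836 · 1677 · 592 · 1773 · 1296 · 36 ≡ 777 (mod 1927).
Since 777 ≠ 1, base 6 is a Fermat witness: 1927 is composite.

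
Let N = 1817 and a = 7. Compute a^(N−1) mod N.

1304

7^1 ≡ 7 (mod 1817)
7^2 ≡ 7^2 = 49 ≡ 49 (mod 1817)
7^4 ≡ 49^2 = 2401 ≡ 584 (mod 1817)
7^8 ≡ 584^2 = 341056 ≡ 1277 (mod 1817)
7^16 ≡ 1277^2 = 1630729 ≡ 880 (mod 1817)
7^32 ≡ 880^2 = 774400 ≡ 358 (mod 1817)
7^64 ≡ 358^2 = 128164 ≡ 974 (mod 1817)
7^128 ≡ 974^2 = 948676 ≡ 202 (mod 1817)
7^256 ≡ 202^2 = 40804 ≡ 830 (mod 1817)
7^512 ≡ 830^2 = 688900 ≡ 257 (mod 1817)
7^1024 ≡ 257^2 = 66049 ≡ 637 (mod 1817)
1816 = 1024 + 512 + 256 + 16 + 8 in binary powers of 2.
So 7^1816 ≡ 637 · 257 · 830 · 880 · 1277 ≡ 1304 (mod 1817).
Since 1304 ≠ 1, base 7 is a Fermat witness: 1817 is composite.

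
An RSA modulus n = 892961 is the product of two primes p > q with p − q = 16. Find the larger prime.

953

Since p = q + 16, we have 892961 = q(q + 16), so q² + 16q − 892961 = 0.
Discriminant: 16² + 4·892961 = 256 + 3571844 = 3572100; √3572100 = 1890.
q = (−16 + 1890)/2 = 937, and p = q + 16 = 953.
Check: 937 · 953 = 892961.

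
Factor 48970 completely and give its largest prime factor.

48970 = 2 · 24485
24485 = 5 · 4897
4897 = 59 · 83
83 is prime.
So 48970 = 2 · 5 · 59 · 83; the largest prime factor is 83.

83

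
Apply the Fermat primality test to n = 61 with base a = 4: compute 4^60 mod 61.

1

4^1 ≡ 4 (mod 61)
4^2 ≡ 4^2 = 16 ≡ 16 (mod 61)
4^4 ≡ 16^2 = 256 ≡ 12 (mod 61)
4^8 ≡ 12^2 = 144 ≡ 22 (mod 61)
4^16 ≡ 22^2 = 484 ≡ 57 (mod 61)
4^32 ≡ 57^2 = 3249 ≡ 16 (mod 61)
60 = 32 + 16 + 8 + 4 in binary powers of 2.
So 4^60 ≡ 16 · 57 · 22 · 12 ≡ 1 (mod 61).
Since the result is 1, base 4 gives no evidence that 61 is composite.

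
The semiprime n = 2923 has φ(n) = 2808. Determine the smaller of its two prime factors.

φ(n) = (p−1)(q−1) = n − (p+q) + 1, so p + q = 2923 − 2808 + 1 = 116.
p and q are the roots of t² − 116t + 2923 = 0.
Discriminant: 116² − 4·2923 = 13456 − 11692 = 1764; √1764 = 42.
q = (116 − 42)/2 = 37, p = (116 + 42)/2 = 79.
Check: 37 · 79 = 2923.

37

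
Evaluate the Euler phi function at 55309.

50400

Factor: 55309 = 19 · 41 · 71.
φ(55309) = (19−1) · (41−1) · (71−1) = 18 · 40 · 70 = 50400.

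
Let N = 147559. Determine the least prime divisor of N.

147559 is odd.
Digit sum 31, not divisible by 3.
Ends in 9: not divisible by 5.
7: 147559 = 7·21079 + 6
11: 147559 = 11·13414 + 5
13: 147559 = 13·11350 + 9
17: 147559 = 17·8679 + 16
19: 147559 = 19·7766 + 5
23: 147559 = 23·6415 + 14
29: 147559 = 29·5088 + 7
31: 147559 = 31·4759 + 30
37: 147559 = 37·3988 + 3
41: 147559 = 41·3599

41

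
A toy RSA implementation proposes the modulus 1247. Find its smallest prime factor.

1247 is odd.
Digit sum 14, not divisible by 3.
Ends in 7: not divisible by 5.
7: 1247 = 7·178 + 1
11: 1247 = 11·113 + 4
13: 1247 = 13·95 + 12
17: 1247 = 17·73 + 6
19: 1247 = 19·65 + 12
23: 1247 = 23·54 + 5
29: 1247 = 29·43

29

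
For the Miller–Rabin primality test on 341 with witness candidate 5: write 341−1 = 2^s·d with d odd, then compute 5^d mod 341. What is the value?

341 − 1 = 340 = 2^2 · 85, so d = 85.
5^1 ≡ 5 (mod 341)
5^2 ≡ 5^2 = 25 ≡ 25 (mod 341)
5^4 ≡ 25^2 = 625 ≡ 284 (mod 341)
5^8 ≡ 284^2 = 80656 ≡ 180 (mod 341)
5^16 ≡ 180^2 = 32400 ≡ 5 (mod 341)
5^32 ≡ 5^2 = 25 ≡ 25 (mod 341)
5^64 ≡ 25^2 = 625 ≡ 284 (mod 341)
85 = 64 + 16 + 4 + 1 in binary powers of 2.
So 5^85 ≡ 284 · 5 · 284 · 5 ≡ 67 (mod 341).
Squaring chain: 67 → 56; never reaches −1, so base 5 is a Miller–Rabin witness that 341 is composite.

67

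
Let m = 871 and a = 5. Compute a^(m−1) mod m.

5^1 ≡ 5 (mod 871)
5^2 ≡ 5^2 = 25 ≡ 25 (mod 871)
5^4 ≡ 25^2 = 625 ≡ 625 (mod 871)
5^8 ≡ 625^2 = 390625 ≡ 417 (mod 871)
5^16 ≡ 417^2 = 173889 ≡ 560 (mod 871)
5^32 ≡ 560^2 = 313600 ≡ 40 (mod 871)
5^64 ≡ 40^2 = 1600 ≡ 729 (mod 871)
5^128 ≡ 729^2 = 531441 ≡ 131 (mod 871)
5^256 ≡ 131^2 = 17161 ≡ 612 (mod 871)
5^512 ≡ 612^2 = 374544 ≡ 14 (mod 871)
870 = 512 + 256 + 64 + 32 + 4 + 2 in binary powers of 2.
So 5^870 ≡ 14 · 612 · 729 · 40 · 625 · 25 ≡ 129 (mod 871).
Since 129 ≠ 1, base 5 is a Fermat witness: 871 is composite.

129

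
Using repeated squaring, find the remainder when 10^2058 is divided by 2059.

57

10^1 ≡ 10 (mod 2059)
10^2 ≡ 10^2 = 100 ≡ 100 (mod 2059)
10^4 ≡ 100^2 = 10000 ≡ 1764 (mod 2059)
10^8 ≡ 1764^2 = 3111696 ≡ 547 (mod 2059)
10^16 ≡ 547^2 = 299209 ≡ 654 (mod 2059)
10^32 ≡ 654^2 = 427716 ≡ 1503 (mod 2059)
10^64 ≡ 1503^2 = 2259009 ≡ 286 (mod 2059)
10^128 ≡ 286^2 = 81796 ≡ 1495 (mod 2059)
10^256 ≡ 1495^2 = 2235025 ≡ 1010 (mod 2059)
10^512 ≡ 1010^2 = 1020100 ≡ 895 (mod 2059)
10^1024 ≡ 895^2 = 801025 ≡ 74 (mod 2059)
10^2048 ≡ 74^2 = 5476 ≡ 1358 (mod 2059)
2058 = 2048 + 8 + 2 in binary powers of 2.
So 10^2058 ≡ 1358 · 547 · 100 ≡ 57 (mod 2059).
Since 57 ≠ 1, base 10 is a Fermat witness: 2059 is composite.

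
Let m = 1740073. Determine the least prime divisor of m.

37

1740073 is odd.
Digit sum 22, not divisible by 3.
Ends in 3: not divisible by 5.
7: 1740073 = 7·248581 + 6
11: 1740073 = 11·158188 + 5
13: 1740073 = 13·133851 + 10
17: 1740073 = 17·102357 + 4
19: 1740073 = 19·91582 + 15
23: 1740073 = 23·75655 + 8
29: 1740073 = 29·60002 + 15
31: 1740073 = 31·56131 + 12
37: 1740073 = 37·47029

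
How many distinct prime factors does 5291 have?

3

5291 = 11 · 481
481 = 13 · 37
5291 = 11 · 13 · 37, which has 3 distinct prime factors.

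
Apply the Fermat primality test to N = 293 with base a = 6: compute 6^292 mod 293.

6^1 ≡ 6 (mod 293)
6^2 ≡ 6^2 = 36 ≡ 36 (mod 293)
6^4 ≡ 36^2 = 1296 ≡ 124 (mod 293)
6^8 ≡ 124^2 = 15376 ≡ 140 (mod 293)
6^16 ≡ 140^2 = 19600 ≡ 262 (mod 293)
6^32 ≡ 262^2 = 68644 ≡ 82 (mod 293)
6^64 ≡ 82^2 = 6724 ≡ 278 (mod 293)
6^128 ≡ 278^2 = 77284 ≡ 225 (mod 293)
6^256 ≡ 225^2 = 50625 ≡ 229 (mod 293)
292 = 256 + 32 + 4 in binary powers of 2.
So 6^292 ≡ 229 · 82 · 124 ≡ 1 (mod 293).
Since the result is 1, base 6 gives no evidence that 293 is composite.

1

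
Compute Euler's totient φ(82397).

Factor: 82397 = 7 · 79 · 149.
φ(82397) = (7−1) · (79−1) · (149−1) = 6 · 78 · 148 = 69264.

69264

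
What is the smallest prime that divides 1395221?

43

1395221 is odd.
Digit sum 23, not divisible by 3.
Ends in 1: not divisible by 5.
7: 1395221 = 7·199317 + 2
11: 1395221 = 11·126838 + 3
13: 1395221 = 13·107324 + 9
17: 1395221 = 17·82071 + 14
19: 1395221 = 19·73432 + 13
23: 1395221 = 23·60661 + 18
29: 1395221 = 29·48111 + 2
31: 1395221 = 31·45007 + 4
37: 1395221 = 37·37708 + 25
41: 1395221 = 41·34029 + 32
43: 1395221 = 43·32447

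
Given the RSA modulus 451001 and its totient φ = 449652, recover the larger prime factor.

φ(n) = (p−1)(q−1) = n − (p+q) + 1, so p + q = 451001 − 449652 + 1 = 1350.
p and q are the roots of t² − 1350t + 451001 = 0.
Discriminant: 1350² − 4·451001 = 1822500 − 1804004 = 18496; √18496 = 136.
q = (1350 − 136)/2 = 607, p = (1350 + 136)/2 = 743.
Check: 607 · 743 = 451001.

743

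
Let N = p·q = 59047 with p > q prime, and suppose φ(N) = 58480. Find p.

φ(n) = (p−1)(q−1) = n − (p+q) + 1, so p + q = 59047 − 58480 + 1 = 568.
p and q are the roots of t² − 568t + 59047 = 0.
Discriminant: 568² − 4·59047 = 322624 − 236188 = 86436; √86436 = 294.
q = (568 − 294)/2 = 137, p = (568 + 294)/2 = 431.
Check: 137 · 431 = 59047.

431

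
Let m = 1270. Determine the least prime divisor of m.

1270 is even: 2 divides it.

2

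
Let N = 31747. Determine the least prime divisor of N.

31747 is odd.
Digit sum 22, not divisible by 3.
Ends in 7: not divisible by 5.
7: 31747 = 7·4535 + 2
11: 31747 = 11·2886 + 1
13: 31747 = 13·2442 + 1
17: 31747 = 17·1867 + 8
19: 31747 = 19·1670 + 17
23: 31747 = 23·1380 + 7
29: 31747 = 29·1094 + 21
31: 31747 = 31·1024 + 3
37: 31747 = 37·858 + 1
41: 31747 = 41·774 + 13
43: 31747 = 43·738 + 13
47: 31747 = 47·675 + 22
53: 31747 = 53·599

53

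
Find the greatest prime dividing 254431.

97

254431 = 43 · 5917
5917 = 61 · 97
97 is prime.
So 254431 = 43 · 61 · 97; the largest prime factor is 97.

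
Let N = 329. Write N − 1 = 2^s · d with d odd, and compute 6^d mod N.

244

329 − 1 = 328 = 2^3 · 41, so d = 41.
6^1 ≡ 6 (mod 329)
6^2 ≡ 6^2 = 36 ≡ 36 (mod 329)
6^4 ≡ 36^2 = 1296 ≡ 309 (mod 329)
6^8 ≡ 309^2 = 95481 ≡ 71 (mod 329)
6^16 ≡ 71^2 = 5041 ≡ 106 (mod 329)
6^32 ≡ 106^2 = 11236 ≡ 50 (mod 329)
41 = 32 + 8 + 1 in binary powers of 2.
So 6^41 ≡ 50 · 71 · 6 ≡ 244 (mod 329).
Squaring chain: 244 → 316 → 169; never reaches −1, so base 6 is a Miller–Rabin witness that 329 is composite.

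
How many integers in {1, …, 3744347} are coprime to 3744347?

Factor: 3744347 = 137 · 151 · 181.
φ(3744347) = (137−1) · (151−1) · (181−1) = 136 · 150 · 180 = 3672000.

3672000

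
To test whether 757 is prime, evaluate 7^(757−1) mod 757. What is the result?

7^1 ≡ 7 (mod 757)
7^2 ≡ 7^2 = 49 ≡ 49 (mod 757)
7^4 ≡ 49^2 = 2401 ≡ 130 (mod 757)
7^8 ≡ 130^2 = 16900 ≡ 246 (mod 757)
7^16 ≡ 246^2 = 60516 ≡ 713 (mod 757)
7^32 ≡ 713^2 = 508369 ≡ 422 (mod 757)
7^64 ≡ 422^2 = 178084 ≡ 189 (mod 757)
7^128 ≡ 189^2 = 35721 ≡ 142 (mod 757)
7^256 ≡ 142^2 = 20164 ≡ 482 (mod 757)
7^512 ≡ 482^2 = 232324 ≡ 682 (mod 757)
756 = 512 + 128 + 64 + 32 + 16 + 4 in binary powers of 2.
So 7^756 ≡ 682 · 142 · 189 · 422 · 713 · 130 ≡ 1 (mod 757).
Since the result is 1, base 7 gives no evidence that 757 is composite.

1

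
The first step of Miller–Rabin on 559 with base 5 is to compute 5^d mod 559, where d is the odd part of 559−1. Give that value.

242

559 − 1 = 558 = 2^1 · 279, so d = 279.
5^1 ≡ 5 (mod 559)
5^2 ≡ 5^2 = 25 ≡ 25 (mod 559)
5^4 ≡ 25^2 = 625 ≡ 66 (mod 559)
5^8 ≡ 66^2 = 4356 ≡ 443 (mod 559)
5^16 ≡ 443^2 = 196249 ≡ 40 (mod 559)
5^32 ≡ 40^2 = 1600 ≡ 482 (mod 559)
5^64 ≡ 482^2 = 232324 ≡ 339 (mod 559)
5^128 ≡ 339^2 = 114921 ≡ 326 (mod 559)
5^256 ≡ 326^2 = 106276 ≡ 66 (mod 559)
279 = 256 + 16 + 4 + 2 + 1 in binary powers of 2.
So 5^279 ≡ 66 · 40 · 66 · 25 · 5 ≡ 242 (mod 559).
Squaring chain: 242; never reaches −1, so base 5 is a Miller–Rabin witness that 559 is composite.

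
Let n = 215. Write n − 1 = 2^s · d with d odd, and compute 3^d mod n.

215 − 1 = 214 = 2^1 · 107, so d = 107.
3^1 ≡ 3 (mod 215)
3^2 ≡ 3^2 = 9 ≡ 9 (mod 215)
3^4 ≡ 9^2 = 81 ≡ 81 (mod 215)
3^8 ≡ 81^2 = 6561 ≡ 111 (mod 215)
3^16 ≡ 111^2 = 12321 ≡ 66 (mod 215)
3^32 ≡ 66^2 = 4356 ≡ 56 (mod 215)
3^64 ≡ 56^2 = 3136 ≡ 126 (mod 215)
107 = 64 + 32 + 8 + 2 + 1 in binary powers of 2.
So 3^107 ≡ 126 · 56 · 111 · 9 · 3 ≡ 77 (mod 215).
Squaring chain: 77; never reaches −1, so base 3 is a Miller–Rabin witness that 215 is composite.

77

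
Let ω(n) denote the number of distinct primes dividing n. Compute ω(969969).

6

969969 = 3 · 323323
323323 = 7 · 46189
46189 = 11 · 4199
4199 = 13 · 323
323 = 17 · 19
969969 = 3 · 7 · 11 · 13 · 17 · 19, which has 6 distinct prime factors.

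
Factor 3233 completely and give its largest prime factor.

3233 = 53 · 61
61 is prime.
So 3233 = 53 · 61; the largest prime factor is 61.

61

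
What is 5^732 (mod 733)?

1

5^1 ≡ 5 (mod 733)
5^2 ≡ 5^2 = 25 ≡ 25 (mod 733)
5^4 ≡ 25^2 = 625 ≡ 625 (mod 733)
5^8 ≡ 625^2 = 390625 ≡ 669 (mod 733)
5^16 ≡ 669^2 = 447561 ≡ 431 (mod 733)
5^32 ≡ 431^2 = 185761 ≡ 312 (mod 733)
5^64 ≡ 312^2 = 97344 ≡ 588 (mod 733)
5^128 ≡ 588^2 = 345744 ≡ 501 (mod 733)
5^256 ≡ 501^2 = 251001 ≡ 315 (mod 733)
5^512 ≡ 315^2 = 99225 ≡ 270 (mod 733)
732 = 512 + 128 + 64 + 16 + 8 + 4 in binary powers of 2.
So 5^732 ≡ 270 · 501 · 588 · 431 · 669 · 625 ≡ 1 (mod 733).
Since the result is 1, base 5 gives no evidence that 733 is composite.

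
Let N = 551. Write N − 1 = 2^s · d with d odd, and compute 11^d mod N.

551 − 1 = 550 = 2^1 · 275, so d = 275.
11^1 ≡ 11 (mod 551)
11^2 ≡ 11^2 = 121 ≡ 121 (mod 551)
11^4 ≡ 121^2 = 14641 ≡ 315 (mod 551)
11^8 ≡ 315^2 = 99225 ≡ 45 (mod 551)
11^16 ≡ 45^2 = 2025 ≡ 372 (mod 551)
11^32 ≡ 372^2 = 138384 ≡ 83 (mod 551)
11^64 ≡ 83^2 = 6889 ≡ 277 (mod 551)
11^128 ≡ 277^2 = 76729 ≡ 140 (mod 551)
11^256 ≡ 140^2 = 19600 ≡ 315 (mod 551)
275 = 256 + 16 + 2 + 1 in binary powers of 2.
So 11^275 ≡ 315 · 372 · 121 · 11 ≡ 520 (mod 551).
Squaring chain: 520; never reaches −1, so base 11 is a Miller–Rabin witness that 551 is composite.

520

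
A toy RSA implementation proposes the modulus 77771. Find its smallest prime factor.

83

77771 is odd.
Digit sum 29, not divisible by 3.
Ends in 1: not divisible by 5.
7: 77771 = 7·11110 + 1
11: 77771 = 11·7070 + 1
13: 77771 = 13·5982 + 5
17: 77771 = 17·4574 + 13
19: 77771 = 19·4093 + 4
23: 77771 = 23·3381 + 8
29: 77771 = 29·2681 + 22
31: 77771 = 31·2508 + 23
37: 77771 = 37·2101 + 34
41: 77771 = 41·1896 + 35
43: 77771 = 43·1808 + 27
47: 77771 = 47·1654 + 33
53: 77771 = 53·1467 + 20
59: 77771 = 59·1318 + 9
61: 77771 = 61·1274 + 57
67: 77771 = 67·1160 + 51
71: 77771 = 71·1095 + 26
73: 77771 = 73·1065 + 26
79: 77771 = 79·984 + 35
83: 77771 = 83·937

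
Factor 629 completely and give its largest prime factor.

629 = 17 · 37
37 is prime.
So 629 = 17 · 37; the largest prime factor is 37.

37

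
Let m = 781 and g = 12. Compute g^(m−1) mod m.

529

12^1 ≡ 12 (mod 781)
12^2 ≡ 12^2 = 144 ≡ 144 (mod 781)
12^4 ≡ 144^2 = 20736 ≡ 430 (mod 781)
12^8 ≡ 430^2 = 184900 ≡ 584 (mod 781)
12^16 ≡ 584^2 = 341056 ≡ 540 (mod 781)
12^32 ≡ 540^2 = 291600 ≡ 287 (mod 781)
12^64 ≡ 287^2 = 82369 ≡ 364 (mod 781)
12^128 ≡ 364^2 = 132496 ≡ 507 (mod 781)
12^256 ≡ 507^2 = 257049 ≡ 100 (mod 781)
12^512 ≡ 100^2 = 10000 ≡ 628 (mod 781)
780 = 512 + 256 + 8 + 4 in binary powers of 2.
So 12^780 ≡ 628 · 100 · 584 · 430 ≡ 529 (mod 781).
Since 529 ≠ 1, base 12 is a Fermat witness: 781 is composite.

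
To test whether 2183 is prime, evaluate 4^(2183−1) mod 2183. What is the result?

4^1 ≡ 4 (mod 2183)
4^2 ≡ 4^2 = 16 ≡ 16 (mod 2183)
4^4 ≡ 16^2 = 256 ≡ 256 (mod 2183)
4^8 ≡ 256^2 = 65536 ≡ 46 (mod 2183)
4^16 ≡ 46^2 = 2116 ≡ 2116 (mod 2183)
4^32 ≡ 2116^2 = 4477456 ≡ 123 (mod 2183)
4^64 ≡ 123^2 = 15129 ≡ 2031 (mod 2183)
4^128 ≡ 2031^2 = 4124961 ≡ 1274 (mod 2183)
4^256 ≡ 1274^2 = 1623076 ≡ 1107 (mod 2183)
4^512 ≡ 1107^2 = 1225449 ≡ 786 (mod 2183)
4^1024 ≡ 786^2 = 617796 ≡ 7 (mod 2183)
4^2048 ≡ 7^2 = 49 ≡ 49 (mod 2183)
2182 = 2048 + 128 + 4 + 2 in binary powers of 2.
So 4^2182 ≡ 49 · 1274 · 256 · 16 ≡ 2106 (mod 2183).
Since 2106 ≠ 1, base 4 is a Fermat witness: 2183 is composite.

2106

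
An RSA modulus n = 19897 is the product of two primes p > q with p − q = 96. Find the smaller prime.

101

Since p = q + 96, we have 19897 = q(q + 96), so q² + 96q − 19897 = 0.
Discriminant: 96² + 4·19897 = 9216 + 79588 = 88804; √88804 = 298.
q = (−96 + 298)/2 = 101, and p = q + 96 = 197.
Check: 101 · 197 = 19897.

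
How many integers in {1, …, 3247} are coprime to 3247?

Factor: 3247 = 17 · 191.
φ(3247) = (17−1) · (191−1) = 16 · 190 = 3040.

3040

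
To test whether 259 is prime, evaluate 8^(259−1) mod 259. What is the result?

8^1 ≡ 8 (mod 259)
8^2 ≡ 8^2 = 64 ≡ 64 (mod 259)
8^4 ≡ 64^2 = 4096 ≡ 211 (mod 259)
8^8 ≡ 211^2 = 44521 ≡ 232 (mod 259)
8^16 ≡ 232^2 = 53824 ≡ 211 (mod 259)
8^32 ≡ 211^2 = 44521 ≡ 232 (mod 259)
8^64 ≡ 232^2 = 53824 ≡ 211 (mod 259)
8^128 ≡ 211^2 = 44521 ≡ 232 (mod 259)
8^256 ≡ 232^2 = 53824 ≡ 211 (mod 259)
258 = 256 + 2 in binary powers of 2.
So 8^258 ≡ 211 · 64 ≡ 36 (mod 259).
Since 36 ≠ 1, base 8 is a Fermat witness: 259 is composite.

36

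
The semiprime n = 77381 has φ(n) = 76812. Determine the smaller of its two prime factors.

223

φ(n) = (p−1)(q−1) = n − (p+q) + 1, so p + q = 77381 − 76812 + 1 = 570.
p and q are the roots of t² − 570t + 77381 = 0.
Discriminant: 570² − 4·77381 = 324900 − 309524 = 15376; √15376 = 124.
q = (570 − 124)/2 = 223, p = (570 + 124)/2 = 347.
Check: 223 · 347 = 77381.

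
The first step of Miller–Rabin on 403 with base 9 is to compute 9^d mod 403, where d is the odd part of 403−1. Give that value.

403 − 1 = 402 = 2^1 · 201, so d = 201.
9^1 ≡ 9 (mod 403)
9^2 ≡ 9^2 = 81 ≡ 81 (mod 403)
9^4 ≡ 81^2 = 6561 ≡ 113 (mod 403)
9^8 ≡ 113^2 = 12769 ≡ 276 (mod 403)
9^16 ≡ 276^2 = 76176 ≡ 9 (mod 403)
9^32 ≡ 9^2 = 81 ≡ 81 (mod 403)
9^64 ≡ 81^2 = 6561 ≡ 113 (mod 403)
9^128 ≡ 113^2 = 12769 ≡ 276 (mod 403)
201 = 128 + 64 + 8 + 1 in binary powers of 2.
So 9^201 ≡ 276 · 113 · 276 · 9 ≡ 287 (mod 403).
Squaring chain: 287; never reaches −1, so base 9 is a Miller–Rabin witness that 403 is composite.

287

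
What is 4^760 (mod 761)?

1

4^1 ≡ 4 (mod 761)
4^2 ≡ 4^2 = 16 ≡ 16 (mod 761)
4^4 ≡ 16^2 = 256 ≡ 256 (mod 761)
4^8 ≡ 256^2 = 65536 ≡ 90 (mod 761)
4^16 ≡ 90^2 = 8100 ≡ 490 (mod 761)
4^32 ≡ 490^2 = 240100 ≡ 385 (mod 761)
4^64 ≡ 385^2 = 148225 ≡ 591 (mod 761)
4^128 ≡ 591^2 = 349281 ≡ 743 (mod 761)
4^256 ≡ 743^2 = 552049 ≡ 324 (mod 761)
4^512 ≡ 324^2 = 104976 ≡ 719 (mod 761)
760 = 512 + 128 + 64 + 32 + 16 + 8 in binary powers of 2.
So 4^760 ≡ 719 · 743 · 591 · 385 · 490 · 90 ≡ 1 (mod 761).
Since the result is 1, base 4 gives no evidence that 761 is composite.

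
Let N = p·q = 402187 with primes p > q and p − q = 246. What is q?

Since p = q + 246, we have 402187 = q(q + 246), so q² + 246q − 402187 = 0.
Discriminant: 246² + 4·402187 = 60516 + 1608748 = 1669264; √1669264 = 1292.
q = (−246 + 1292)/2 = 523, and p = q + 246 = 769.
Check: 523 · 769 = 402187.

523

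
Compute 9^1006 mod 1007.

9^1 ≡ 9 (mod 1007)
9^2 ≡ 9^2 = 81 ≡ 81 (mod 1007)
9^4 ≡ 81^2 = 6561 ≡ 519 (mod 1007)
9^8 ≡ 519^2 = 269361 ≡ 492 (mod 1007)
9^16 ≡ 492^2 = 242064 ≡ 384 (mod 1007)
9^32 ≡ 384^2 = 147456 ≡ 434 (mod 1007)
9^64 ≡ 434^2 = 188356 ≡ 47 (mod 1007)
9^128 ≡ 47^2 = 2209 ≡ 195 (mod 1007)
9^256 ≡ 195^2 = 38025 ≡ 766 (mod 1007)
9^512 ≡ 766^2 = 586756 ≡ 682 (mod 1007)
1006 = 512 + 256 + 128 + 64 + 32 + 8 + 4 + 2 in binary powers of 2.
So 9^1006 ≡ 682 · 766 · 195 · 47 · 434 · 492 · 519 · 81 ≡ 99 (mod 1007).
Since 99 ≠ 1, base 9 is a Fermat witness: 1007 is composite.

99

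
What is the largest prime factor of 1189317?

1189317 = 3 · 396439
396439 = 61 · 6499
6499 = 67 · 97
97 is prime.
So 1189317 = 3 · 61 · 67 · 97; the largest prime factor is 97.

97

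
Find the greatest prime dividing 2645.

23

2645 = 5 · 529
529 = 23 · 23
23 = 23 · 1
So 2645 = 5 · 23^2; the largest prime factor is 23.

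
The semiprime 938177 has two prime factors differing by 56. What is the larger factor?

Since p = q + 56, we have 938177 = q(q + 56), so q² + 56q − 938177 = 0.
Discriminant: 56² + 4·938177 = 3136 + 3752708 = 3755844; √3755844 = 1938.
q = (−56 + 1938)/2 = 941, and p = q + 56 = 997.
Check: 941 · 997 = 938177.

997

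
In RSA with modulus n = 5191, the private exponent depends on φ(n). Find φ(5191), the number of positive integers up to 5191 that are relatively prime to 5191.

Factor: 5191 = 29 · 179.
φ(5191) = (29−1) · (179−1) = 28 · 178 = 4984.

4984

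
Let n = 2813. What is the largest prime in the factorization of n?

97

2813 = 29 · 97
97 is prime.
So 2813 = 29 · 97; the largest prime factor is 97.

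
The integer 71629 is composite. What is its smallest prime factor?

83

71629 is odd.
Digit sum 25, not divisible by 3.
Ends in 9: not divisible by 5.
7: 71629 = 7·10232 + 5
11: 71629 = 11·6511 + 8
13: 71629 = 13·5509 + 12
17: 71629 = 17·4213 + 8
19: 71629 = 19·3769 + 18
23: 71629 = 23·3114 + 7
29: 71629 = 29·2469 + 28
31: 71629 = 31·2310 + 19
37: 71629 = 37·1935 + 34
41: 71629 = 41·1747 + 2
43: 71629 = 43·1665 + 34
47: 71629 = 47·1524 + 1
53: 71629 = 53·1351 + 26
59: 71629 = 59·1214 + 3
61: 71629 = 61·1174 + 15
67: 71629 = 67·1069 + 6
71: 71629 = 71·1008 + 61
73: 71629 = 73·981 + 16
79: 71629 = 79·906 + 55
83: 71629 = 83·863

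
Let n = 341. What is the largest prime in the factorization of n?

31

341 = 11 · 31
31 is prime.
So 341 = 11 · 31; the largest prime factor is 31.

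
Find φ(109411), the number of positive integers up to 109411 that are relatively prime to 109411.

101640

Factor: 109411 = 23 · 67 · 71.
φ(109411) = (23−1) · (67−1) · (71−1) = 22 · 66 · 70 = 101640.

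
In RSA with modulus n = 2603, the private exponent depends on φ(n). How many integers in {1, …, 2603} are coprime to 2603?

Factor: 2603 = 19 · 137.
φ(2603) = (19−1) · (137−1) = 18 · 136 = 2448.

2448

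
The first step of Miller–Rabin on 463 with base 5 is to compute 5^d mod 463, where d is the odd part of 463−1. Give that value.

463 − 1 = 462 = 2^1 · 231, so d = 231.
5^1 ≡ 5 (mod 463)
5^2 ≡ 5^2 = 25 ≡ 25 (mod 463)
5^4 ≡ 25^2 = 625 ≡ 162 (mod 463)
5^8 ≡ 162^2 = 26244 ≡ 316 (mod 463)
5^16 ≡ 316^2 = 99856 ≡ 311 (mod 463)
5^32 ≡ 311^2 = 96721 ≡ 417 (mod 463)
5^64 ≡ 417^2 = 173889 ≡ 264 (mod 463)
5^128 ≡ 264^2 = 69696 ≡ 246 (mod 463)
231 = 128 + 64 + 32 + 4 + 2 + 1 in binary powers of 2.
So 5^231 ≡ 246 · 264 · 417 · 162 · 25 · 5 ≡ 462 (mod 463).
Since 5^d ≡ 462 (mod 463), base 5 does not prove 463 composite.

462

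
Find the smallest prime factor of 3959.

37

3959 is odd.
Digit sum 26, not divisible by 3.
Ends in 9: not divisible by 5.
7: 3959 = 7·565 + 4
11: 3959 = 11·359 + 10
13: 3959 = 13·304 + 7
17: 3959 = 17·232 + 15
19: 3959 = 19·208 + 7
23: 3959 = 23·172 + 3
29: 3959 = 29·136 + 15
31: 3959 = 31·127 + 22
37: 3959 = 37·107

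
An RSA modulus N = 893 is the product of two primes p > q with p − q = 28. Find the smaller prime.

Since p = q + 28, we have 893 = q(q + 28), so q² + 28q − 893 = 0.
Discriminant: 28² + 4·893 = 784 + 3572 = 4356; √4356 = 66.
q = (−28 + 66)/2 = 19, and p = q + 28 = 47.
Check: 19 · 47 = 893.

19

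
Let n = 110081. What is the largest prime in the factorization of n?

110081 = 31 · 3551
3551 = 53 · 67
67 is prime.
So 110081 = 31 · 53 · 67; the largest prime factor is 67.

67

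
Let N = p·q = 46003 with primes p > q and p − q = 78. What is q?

Since p = q + 78, we have 46003 = q(q + 78), so q² + 78q − 46003 = 0.
Discriminant: 78² + 4·46003 = 6084 + 184012 = 190096; √190096 = 436.
q = (−78 + 436)/2 = 179, and p = q + 78 = 257.
Check: 179 · 257 = 46003.

179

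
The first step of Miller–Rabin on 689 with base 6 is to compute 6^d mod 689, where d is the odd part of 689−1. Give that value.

241

689 − 1 = 688 = 2^4 · 43, so d = 43.
6^1 ≡ 6 (mod 689)
6^2 ≡ 6^2 = 36 ≡ 36 (mod 689)
6^4 ≡ 36^2 = 1296 ≡ 607 (mod 689)
6^8 ≡ 607^2 = 368449 ≡ 523 (mod 689)
6^16 ≡ 523^2 = 273529 ≡ 685 (mod 689)
6^32 ≡ 685^2 = 469225 ≡ 16 (mod 689)
43 = 32 + 8 + 2 + 1 in binary powers of 2.
So 6^43 ≡ 16 · 523 · 36 · 6 ≡ 241 (mod 689).
Squaring chain: 241 → 205 → 685 → 16; never reaches −1, so base 6 is a Miller–Rabin witness that 689 is composite.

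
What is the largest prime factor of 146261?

146261 = 37 · 3953
3953 = 59 · 67
67 is prime.
So 146261 = 37 · 59 · 67; the largest prime factor is 67.

67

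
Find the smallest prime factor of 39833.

61

39833 is odd.
Digit sum 26, not divisible by 3.
Ends in 3: not divisible by 5.
7: 39833 = 7·5690 + 3
11: 39833 = 11·3621 + 2
13: 39833 = 13·3064 + 1
17: 39833 = 17·2343 + 2
19: 39833 = 19·2096 + 9
23: 39833 = 23·1731 + 20
29: 39833 = 29·1373 + 16
31: 39833 = 31·1284 + 29
37: 39833 = 37·1076 + 21
41: 39833 = 41·971 + 22
43: 39833 = 43·926 + 15
47: 39833 = 47·847 + 24
53: 39833 = 53·751 + 30
59: 39833 = 59·675 + 8
61: 39833 = 61·653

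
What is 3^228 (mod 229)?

3^1 ≡ 3 (mod 229)
3^2 ≡ 3^2 = 9 ≡ 9 (mod 229)
3^4 ≡ 9^2 = 81 ≡ 81 (mod 229)
3^8 ≡ 81^2 = 6561 ≡ 149 (mod 229)
3^16 ≡ 149^2 = 22201 ≡ 217 (mod 229)
3^32 ≡ 217^2 = 47089 ≡ 144 (mod 229)
3^64 ≡ 144^2 = 20736 ≡ 126 (mod 229)
3^128 ≡ 126^2 = 15876 ≡ 75 (mod 229)
228 = 128 + 64 + 32 + 4 in binary powers of 2.
So 3^228 ≡ 75 · 126 · 144 · 81 ≡ 1 (mod 229).
Since the result is 1, base 3 gives no evidence that 229 is composite.

1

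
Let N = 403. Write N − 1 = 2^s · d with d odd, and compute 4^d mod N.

403 − 1 = 402 = 2^1 · 201, so d = 201.
4^1 ≡ 4 (mod 403)
4^2 ≡ 4^2 = 16 ≡ 16 (mod 403)
4^4 ≡ 16^2 = 256 ≡ 256 (mod 403)
4^8 ≡ 256^2 = 65536 ≡ 250 (mod 403)
4^16 ≡ 250^2 = 62500 ≡ 35 (mod 403)
4^32 ≡ 35^2 = 1225 ≡ 16 (mod 403)
4^64 ≡ 16^2 = 256 ≡ 256 (mod 403)
4^128 ≡ 256^2 = 65536 ≡ 250 (mod 403)
201 = 128 + 64 + 8 + 1 in binary powers of 2.
So 4^201 ≡ 250 · 256 · 250 · 4 ≡ 376 (mod 403).
Squaring chain: 376; never reaches −1, so base 4 is a Miller–Rabin witness that 403 is composite.

376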